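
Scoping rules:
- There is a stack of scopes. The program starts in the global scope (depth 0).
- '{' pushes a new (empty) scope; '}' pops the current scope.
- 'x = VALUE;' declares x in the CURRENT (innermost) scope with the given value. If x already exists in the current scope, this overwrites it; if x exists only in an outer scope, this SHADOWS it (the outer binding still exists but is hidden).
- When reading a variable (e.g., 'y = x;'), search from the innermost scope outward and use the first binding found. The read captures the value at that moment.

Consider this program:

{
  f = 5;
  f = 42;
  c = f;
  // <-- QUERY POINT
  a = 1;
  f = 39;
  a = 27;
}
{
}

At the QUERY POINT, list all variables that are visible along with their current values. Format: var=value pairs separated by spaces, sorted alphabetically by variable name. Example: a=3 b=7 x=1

Answer: c=42 f=42

Derivation:
Step 1: enter scope (depth=1)
Step 2: declare f=5 at depth 1
Step 3: declare f=42 at depth 1
Step 4: declare c=(read f)=42 at depth 1
Visible at query point: c=42 f=42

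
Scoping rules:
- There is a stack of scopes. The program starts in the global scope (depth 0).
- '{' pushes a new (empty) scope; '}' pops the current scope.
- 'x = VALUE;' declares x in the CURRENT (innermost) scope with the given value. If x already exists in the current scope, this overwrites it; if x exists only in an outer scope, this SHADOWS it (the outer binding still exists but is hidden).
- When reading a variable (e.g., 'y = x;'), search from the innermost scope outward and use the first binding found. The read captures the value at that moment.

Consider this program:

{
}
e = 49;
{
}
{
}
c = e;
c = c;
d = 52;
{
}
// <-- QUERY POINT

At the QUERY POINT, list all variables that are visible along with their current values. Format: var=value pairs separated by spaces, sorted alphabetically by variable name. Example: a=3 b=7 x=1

Step 1: enter scope (depth=1)
Step 2: exit scope (depth=0)
Step 3: declare e=49 at depth 0
Step 4: enter scope (depth=1)
Step 5: exit scope (depth=0)
Step 6: enter scope (depth=1)
Step 7: exit scope (depth=0)
Step 8: declare c=(read e)=49 at depth 0
Step 9: declare c=(read c)=49 at depth 0
Step 10: declare d=52 at depth 0
Step 11: enter scope (depth=1)
Step 12: exit scope (depth=0)
Visible at query point: c=49 d=52 e=49

Answer: c=49 d=52 e=49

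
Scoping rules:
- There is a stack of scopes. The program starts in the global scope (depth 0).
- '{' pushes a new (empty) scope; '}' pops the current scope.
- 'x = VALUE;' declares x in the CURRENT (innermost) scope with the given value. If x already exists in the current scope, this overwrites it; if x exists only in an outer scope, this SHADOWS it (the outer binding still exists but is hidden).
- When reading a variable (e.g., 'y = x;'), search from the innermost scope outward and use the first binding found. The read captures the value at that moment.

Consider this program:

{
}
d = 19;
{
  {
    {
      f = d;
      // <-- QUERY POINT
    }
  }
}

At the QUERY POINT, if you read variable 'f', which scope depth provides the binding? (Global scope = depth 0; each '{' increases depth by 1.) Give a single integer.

Step 1: enter scope (depth=1)
Step 2: exit scope (depth=0)
Step 3: declare d=19 at depth 0
Step 4: enter scope (depth=1)
Step 5: enter scope (depth=2)
Step 6: enter scope (depth=3)
Step 7: declare f=(read d)=19 at depth 3
Visible at query point: d=19 f=19

Answer: 3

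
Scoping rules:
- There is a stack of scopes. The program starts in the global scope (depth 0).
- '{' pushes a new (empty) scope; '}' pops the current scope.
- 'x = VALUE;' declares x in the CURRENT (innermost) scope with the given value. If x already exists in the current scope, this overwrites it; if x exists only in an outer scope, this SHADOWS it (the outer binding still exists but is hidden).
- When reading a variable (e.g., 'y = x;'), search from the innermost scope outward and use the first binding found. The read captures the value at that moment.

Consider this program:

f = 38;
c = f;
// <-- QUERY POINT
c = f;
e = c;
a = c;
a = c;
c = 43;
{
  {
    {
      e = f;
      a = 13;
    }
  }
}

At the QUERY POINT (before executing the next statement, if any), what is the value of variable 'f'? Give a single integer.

Step 1: declare f=38 at depth 0
Step 2: declare c=(read f)=38 at depth 0
Visible at query point: c=38 f=38

Answer: 38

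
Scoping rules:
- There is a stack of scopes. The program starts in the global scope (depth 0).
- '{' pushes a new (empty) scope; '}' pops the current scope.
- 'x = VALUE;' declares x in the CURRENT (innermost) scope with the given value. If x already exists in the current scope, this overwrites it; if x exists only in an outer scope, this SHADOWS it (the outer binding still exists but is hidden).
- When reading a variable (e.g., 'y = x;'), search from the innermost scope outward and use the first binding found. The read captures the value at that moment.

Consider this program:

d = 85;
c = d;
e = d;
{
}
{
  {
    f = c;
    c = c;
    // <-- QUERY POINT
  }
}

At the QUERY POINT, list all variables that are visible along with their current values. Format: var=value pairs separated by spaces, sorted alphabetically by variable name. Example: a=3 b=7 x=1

Answer: c=85 d=85 e=85 f=85

Derivation:
Step 1: declare d=85 at depth 0
Step 2: declare c=(read d)=85 at depth 0
Step 3: declare e=(read d)=85 at depth 0
Step 4: enter scope (depth=1)
Step 5: exit scope (depth=0)
Step 6: enter scope (depth=1)
Step 7: enter scope (depth=2)
Step 8: declare f=(read c)=85 at depth 2
Step 9: declare c=(read c)=85 at depth 2
Visible at query point: c=85 d=85 e=85 f=85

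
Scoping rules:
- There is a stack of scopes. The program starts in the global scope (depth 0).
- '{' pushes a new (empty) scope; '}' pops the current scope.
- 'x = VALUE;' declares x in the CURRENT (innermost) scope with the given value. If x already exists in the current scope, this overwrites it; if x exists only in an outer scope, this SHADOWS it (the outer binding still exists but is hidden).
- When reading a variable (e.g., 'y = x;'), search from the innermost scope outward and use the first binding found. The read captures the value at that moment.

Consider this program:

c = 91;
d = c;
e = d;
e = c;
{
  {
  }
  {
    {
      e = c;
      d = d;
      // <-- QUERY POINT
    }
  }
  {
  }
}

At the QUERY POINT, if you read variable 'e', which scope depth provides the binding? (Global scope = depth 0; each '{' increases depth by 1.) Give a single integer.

Step 1: declare c=91 at depth 0
Step 2: declare d=(read c)=91 at depth 0
Step 3: declare e=(read d)=91 at depth 0
Step 4: declare e=(read c)=91 at depth 0
Step 5: enter scope (depth=1)
Step 6: enter scope (depth=2)
Step 7: exit scope (depth=1)
Step 8: enter scope (depth=2)
Step 9: enter scope (depth=3)
Step 10: declare e=(read c)=91 at depth 3
Step 11: declare d=(read d)=91 at depth 3
Visible at query point: c=91 d=91 e=91

Answer: 3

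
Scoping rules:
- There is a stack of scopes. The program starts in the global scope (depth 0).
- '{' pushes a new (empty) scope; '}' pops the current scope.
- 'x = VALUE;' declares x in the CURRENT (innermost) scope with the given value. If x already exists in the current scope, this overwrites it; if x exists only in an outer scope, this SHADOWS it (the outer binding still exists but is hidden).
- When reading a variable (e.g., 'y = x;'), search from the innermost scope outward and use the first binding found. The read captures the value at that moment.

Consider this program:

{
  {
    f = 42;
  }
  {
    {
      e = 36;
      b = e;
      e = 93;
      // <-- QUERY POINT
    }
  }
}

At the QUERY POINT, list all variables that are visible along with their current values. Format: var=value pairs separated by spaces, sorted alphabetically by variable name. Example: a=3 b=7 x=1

Answer: b=36 e=93

Derivation:
Step 1: enter scope (depth=1)
Step 2: enter scope (depth=2)
Step 3: declare f=42 at depth 2
Step 4: exit scope (depth=1)
Step 5: enter scope (depth=2)
Step 6: enter scope (depth=3)
Step 7: declare e=36 at depth 3
Step 8: declare b=(read e)=36 at depth 3
Step 9: declare e=93 at depth 3
Visible at query point: b=36 e=93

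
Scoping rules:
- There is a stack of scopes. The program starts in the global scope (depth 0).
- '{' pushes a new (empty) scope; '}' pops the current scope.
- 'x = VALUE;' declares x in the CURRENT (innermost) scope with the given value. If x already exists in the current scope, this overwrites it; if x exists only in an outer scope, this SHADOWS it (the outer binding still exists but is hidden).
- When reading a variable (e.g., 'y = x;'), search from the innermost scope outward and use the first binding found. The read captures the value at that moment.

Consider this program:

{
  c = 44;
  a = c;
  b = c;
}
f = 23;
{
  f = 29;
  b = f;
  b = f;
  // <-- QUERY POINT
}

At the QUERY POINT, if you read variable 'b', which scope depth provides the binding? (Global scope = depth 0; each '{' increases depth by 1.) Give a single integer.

Step 1: enter scope (depth=1)
Step 2: declare c=44 at depth 1
Step 3: declare a=(read c)=44 at depth 1
Step 4: declare b=(read c)=44 at depth 1
Step 5: exit scope (depth=0)
Step 6: declare f=23 at depth 0
Step 7: enter scope (depth=1)
Step 8: declare f=29 at depth 1
Step 9: declare b=(read f)=29 at depth 1
Step 10: declare b=(read f)=29 at depth 1
Visible at query point: b=29 f=29

Answer: 1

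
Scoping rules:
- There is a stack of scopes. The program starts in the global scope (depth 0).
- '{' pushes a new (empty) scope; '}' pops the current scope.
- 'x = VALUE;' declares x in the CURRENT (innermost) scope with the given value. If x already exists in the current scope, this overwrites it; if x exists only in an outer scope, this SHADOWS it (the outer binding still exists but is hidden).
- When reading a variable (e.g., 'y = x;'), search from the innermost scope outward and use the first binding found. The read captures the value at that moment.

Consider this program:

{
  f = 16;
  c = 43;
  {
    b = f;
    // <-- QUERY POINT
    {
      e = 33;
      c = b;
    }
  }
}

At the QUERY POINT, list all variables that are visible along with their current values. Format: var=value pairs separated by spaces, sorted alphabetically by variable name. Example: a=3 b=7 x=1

Step 1: enter scope (depth=1)
Step 2: declare f=16 at depth 1
Step 3: declare c=43 at depth 1
Step 4: enter scope (depth=2)
Step 5: declare b=(read f)=16 at depth 2
Visible at query point: b=16 c=43 f=16

Answer: b=16 c=43 f=16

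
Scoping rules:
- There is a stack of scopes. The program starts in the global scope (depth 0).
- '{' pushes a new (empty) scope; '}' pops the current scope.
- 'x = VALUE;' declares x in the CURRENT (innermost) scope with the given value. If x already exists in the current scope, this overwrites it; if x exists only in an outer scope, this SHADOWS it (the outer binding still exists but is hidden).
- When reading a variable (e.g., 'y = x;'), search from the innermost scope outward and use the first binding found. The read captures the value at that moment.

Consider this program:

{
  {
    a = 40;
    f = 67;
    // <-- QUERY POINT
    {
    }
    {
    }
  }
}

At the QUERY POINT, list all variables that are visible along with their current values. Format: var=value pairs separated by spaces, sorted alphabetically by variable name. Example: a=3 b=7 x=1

Step 1: enter scope (depth=1)
Step 2: enter scope (depth=2)
Step 3: declare a=40 at depth 2
Step 4: declare f=67 at depth 2
Visible at query point: a=40 f=67

Answer: a=40 f=67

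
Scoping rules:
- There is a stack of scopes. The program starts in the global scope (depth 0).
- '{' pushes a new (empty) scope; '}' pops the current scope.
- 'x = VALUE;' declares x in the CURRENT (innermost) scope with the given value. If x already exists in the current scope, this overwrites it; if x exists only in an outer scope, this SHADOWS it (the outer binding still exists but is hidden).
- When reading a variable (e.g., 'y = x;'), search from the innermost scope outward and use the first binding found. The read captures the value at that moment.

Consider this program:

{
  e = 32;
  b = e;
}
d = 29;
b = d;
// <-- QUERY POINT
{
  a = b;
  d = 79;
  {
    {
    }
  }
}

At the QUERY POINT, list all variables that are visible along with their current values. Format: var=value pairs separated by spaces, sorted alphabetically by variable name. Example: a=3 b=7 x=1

Step 1: enter scope (depth=1)
Step 2: declare e=32 at depth 1
Step 3: declare b=(read e)=32 at depth 1
Step 4: exit scope (depth=0)
Step 5: declare d=29 at depth 0
Step 6: declare b=(read d)=29 at depth 0
Visible at query point: b=29 d=29

Answer: b=29 d=29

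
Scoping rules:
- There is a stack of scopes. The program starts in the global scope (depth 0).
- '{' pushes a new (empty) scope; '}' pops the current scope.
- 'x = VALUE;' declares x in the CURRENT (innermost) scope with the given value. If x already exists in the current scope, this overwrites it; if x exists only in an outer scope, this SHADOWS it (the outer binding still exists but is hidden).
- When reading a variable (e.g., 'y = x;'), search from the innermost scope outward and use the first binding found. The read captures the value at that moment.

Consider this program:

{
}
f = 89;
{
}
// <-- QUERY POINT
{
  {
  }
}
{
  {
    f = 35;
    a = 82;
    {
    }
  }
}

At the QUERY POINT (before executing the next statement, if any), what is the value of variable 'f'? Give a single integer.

Answer: 89

Derivation:
Step 1: enter scope (depth=1)
Step 2: exit scope (depth=0)
Step 3: declare f=89 at depth 0
Step 4: enter scope (depth=1)
Step 5: exit scope (depth=0)
Visible at query point: f=89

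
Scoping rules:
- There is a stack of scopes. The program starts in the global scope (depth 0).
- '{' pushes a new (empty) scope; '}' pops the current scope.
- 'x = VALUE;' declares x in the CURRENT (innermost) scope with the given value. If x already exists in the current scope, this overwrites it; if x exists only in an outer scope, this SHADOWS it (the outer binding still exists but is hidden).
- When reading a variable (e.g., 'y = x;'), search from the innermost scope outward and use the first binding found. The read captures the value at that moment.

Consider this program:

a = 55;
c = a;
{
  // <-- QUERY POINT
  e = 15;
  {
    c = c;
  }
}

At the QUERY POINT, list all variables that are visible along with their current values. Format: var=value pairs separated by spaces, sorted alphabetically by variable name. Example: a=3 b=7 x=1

Step 1: declare a=55 at depth 0
Step 2: declare c=(read a)=55 at depth 0
Step 3: enter scope (depth=1)
Visible at query point: a=55 c=55

Answer: a=55 c=55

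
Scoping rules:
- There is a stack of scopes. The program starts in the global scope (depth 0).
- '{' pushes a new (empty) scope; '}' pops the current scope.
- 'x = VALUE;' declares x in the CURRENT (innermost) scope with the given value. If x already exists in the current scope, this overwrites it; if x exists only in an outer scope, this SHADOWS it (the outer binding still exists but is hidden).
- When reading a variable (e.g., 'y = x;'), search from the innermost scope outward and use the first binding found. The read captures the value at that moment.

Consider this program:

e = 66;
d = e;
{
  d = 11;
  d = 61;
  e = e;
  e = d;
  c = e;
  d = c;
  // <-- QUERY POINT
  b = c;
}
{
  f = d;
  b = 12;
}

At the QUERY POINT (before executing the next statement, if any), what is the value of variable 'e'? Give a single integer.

Step 1: declare e=66 at depth 0
Step 2: declare d=(read e)=66 at depth 0
Step 3: enter scope (depth=1)
Step 4: declare d=11 at depth 1
Step 5: declare d=61 at depth 1
Step 6: declare e=(read e)=66 at depth 1
Step 7: declare e=(read d)=61 at depth 1
Step 8: declare c=(read e)=61 at depth 1
Step 9: declare d=(read c)=61 at depth 1
Visible at query point: c=61 d=61 e=61

Answer: 61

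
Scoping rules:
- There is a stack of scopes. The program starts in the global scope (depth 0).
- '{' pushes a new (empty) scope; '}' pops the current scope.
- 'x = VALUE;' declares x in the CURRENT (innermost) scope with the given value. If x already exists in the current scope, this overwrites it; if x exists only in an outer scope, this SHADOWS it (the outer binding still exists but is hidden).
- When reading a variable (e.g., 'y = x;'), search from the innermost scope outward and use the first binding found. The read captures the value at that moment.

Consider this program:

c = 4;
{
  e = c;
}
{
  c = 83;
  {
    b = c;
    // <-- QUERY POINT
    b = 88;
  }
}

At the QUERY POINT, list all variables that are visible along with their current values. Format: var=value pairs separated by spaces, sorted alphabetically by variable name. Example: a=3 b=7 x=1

Step 1: declare c=4 at depth 0
Step 2: enter scope (depth=1)
Step 3: declare e=(read c)=4 at depth 1
Step 4: exit scope (depth=0)
Step 5: enter scope (depth=1)
Step 6: declare c=83 at depth 1
Step 7: enter scope (depth=2)
Step 8: declare b=(read c)=83 at depth 2
Visible at query point: b=83 c=83

Answer: b=83 c=83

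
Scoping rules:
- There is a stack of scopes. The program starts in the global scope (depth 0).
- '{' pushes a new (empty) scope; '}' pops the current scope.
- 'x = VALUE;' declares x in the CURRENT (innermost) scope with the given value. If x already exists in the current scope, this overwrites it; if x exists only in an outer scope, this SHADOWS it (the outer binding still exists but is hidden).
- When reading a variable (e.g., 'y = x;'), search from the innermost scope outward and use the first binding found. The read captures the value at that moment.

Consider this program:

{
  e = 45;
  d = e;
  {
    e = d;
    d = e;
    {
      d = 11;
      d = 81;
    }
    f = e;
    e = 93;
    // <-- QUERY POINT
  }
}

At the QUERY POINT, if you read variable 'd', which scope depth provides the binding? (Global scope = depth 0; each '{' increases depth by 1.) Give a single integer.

Step 1: enter scope (depth=1)
Step 2: declare e=45 at depth 1
Step 3: declare d=(read e)=45 at depth 1
Step 4: enter scope (depth=2)
Step 5: declare e=(read d)=45 at depth 2
Step 6: declare d=(read e)=45 at depth 2
Step 7: enter scope (depth=3)
Step 8: declare d=11 at depth 3
Step 9: declare d=81 at depth 3
Step 10: exit scope (depth=2)
Step 11: declare f=(read e)=45 at depth 2
Step 12: declare e=93 at depth 2
Visible at query point: d=45 e=93 f=45

Answer: 2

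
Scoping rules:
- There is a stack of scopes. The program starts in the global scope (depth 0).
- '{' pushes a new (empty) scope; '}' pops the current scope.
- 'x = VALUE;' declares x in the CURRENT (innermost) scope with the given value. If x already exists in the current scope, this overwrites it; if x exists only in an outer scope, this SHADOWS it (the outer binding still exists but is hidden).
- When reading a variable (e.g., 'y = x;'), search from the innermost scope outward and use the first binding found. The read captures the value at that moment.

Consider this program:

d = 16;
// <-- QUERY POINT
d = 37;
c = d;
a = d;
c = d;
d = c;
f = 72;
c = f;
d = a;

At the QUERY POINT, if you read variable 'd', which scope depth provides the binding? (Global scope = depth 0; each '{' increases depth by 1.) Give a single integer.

Answer: 0

Derivation:
Step 1: declare d=16 at depth 0
Visible at query point: d=16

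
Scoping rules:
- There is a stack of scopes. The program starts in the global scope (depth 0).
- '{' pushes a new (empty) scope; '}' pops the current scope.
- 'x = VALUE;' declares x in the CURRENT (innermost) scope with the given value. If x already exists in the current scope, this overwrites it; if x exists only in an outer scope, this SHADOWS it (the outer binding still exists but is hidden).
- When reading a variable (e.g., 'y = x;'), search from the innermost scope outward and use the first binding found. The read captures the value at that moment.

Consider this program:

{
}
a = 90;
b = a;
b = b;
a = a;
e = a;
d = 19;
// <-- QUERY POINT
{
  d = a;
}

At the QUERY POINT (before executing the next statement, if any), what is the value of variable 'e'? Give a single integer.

Answer: 90

Derivation:
Step 1: enter scope (depth=1)
Step 2: exit scope (depth=0)
Step 3: declare a=90 at depth 0
Step 4: declare b=(read a)=90 at depth 0
Step 5: declare b=(read b)=90 at depth 0
Step 6: declare a=(read a)=90 at depth 0
Step 7: declare e=(read a)=90 at depth 0
Step 8: declare d=19 at depth 0
Visible at query point: a=90 b=90 d=19 e=90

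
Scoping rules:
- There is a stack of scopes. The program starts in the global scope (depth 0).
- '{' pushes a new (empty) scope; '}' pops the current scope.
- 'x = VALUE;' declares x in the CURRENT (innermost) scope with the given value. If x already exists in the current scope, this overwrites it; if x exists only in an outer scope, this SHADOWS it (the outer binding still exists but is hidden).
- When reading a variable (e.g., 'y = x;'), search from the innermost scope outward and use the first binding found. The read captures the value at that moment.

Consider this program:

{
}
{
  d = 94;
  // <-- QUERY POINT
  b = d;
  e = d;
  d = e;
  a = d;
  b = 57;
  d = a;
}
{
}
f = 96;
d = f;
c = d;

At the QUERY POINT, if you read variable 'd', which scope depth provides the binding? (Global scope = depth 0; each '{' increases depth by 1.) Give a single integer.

Step 1: enter scope (depth=1)
Step 2: exit scope (depth=0)
Step 3: enter scope (depth=1)
Step 4: declare d=94 at depth 1
Visible at query point: d=94

Answer: 1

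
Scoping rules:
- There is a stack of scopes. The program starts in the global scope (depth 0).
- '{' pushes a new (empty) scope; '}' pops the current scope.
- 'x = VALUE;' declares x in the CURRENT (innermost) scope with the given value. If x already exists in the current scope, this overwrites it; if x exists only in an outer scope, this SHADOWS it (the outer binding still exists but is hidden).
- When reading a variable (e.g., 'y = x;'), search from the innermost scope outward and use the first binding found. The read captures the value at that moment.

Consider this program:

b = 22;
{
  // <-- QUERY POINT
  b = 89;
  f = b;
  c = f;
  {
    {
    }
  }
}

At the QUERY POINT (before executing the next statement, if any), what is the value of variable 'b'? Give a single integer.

Step 1: declare b=22 at depth 0
Step 2: enter scope (depth=1)
Visible at query point: b=22

Answer: 22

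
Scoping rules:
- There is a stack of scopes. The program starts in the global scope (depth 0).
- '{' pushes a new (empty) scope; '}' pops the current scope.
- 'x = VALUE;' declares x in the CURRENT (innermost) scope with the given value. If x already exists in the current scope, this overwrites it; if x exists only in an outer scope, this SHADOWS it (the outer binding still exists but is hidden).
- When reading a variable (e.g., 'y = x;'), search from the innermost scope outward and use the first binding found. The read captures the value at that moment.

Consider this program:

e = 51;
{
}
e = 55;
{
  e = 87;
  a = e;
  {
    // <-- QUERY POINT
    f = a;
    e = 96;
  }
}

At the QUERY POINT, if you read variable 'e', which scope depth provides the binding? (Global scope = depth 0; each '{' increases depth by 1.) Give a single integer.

Step 1: declare e=51 at depth 0
Step 2: enter scope (depth=1)
Step 3: exit scope (depth=0)
Step 4: declare e=55 at depth 0
Step 5: enter scope (depth=1)
Step 6: declare e=87 at depth 1
Step 7: declare a=(read e)=87 at depth 1
Step 8: enter scope (depth=2)
Visible at query point: a=87 e=87

Answer: 1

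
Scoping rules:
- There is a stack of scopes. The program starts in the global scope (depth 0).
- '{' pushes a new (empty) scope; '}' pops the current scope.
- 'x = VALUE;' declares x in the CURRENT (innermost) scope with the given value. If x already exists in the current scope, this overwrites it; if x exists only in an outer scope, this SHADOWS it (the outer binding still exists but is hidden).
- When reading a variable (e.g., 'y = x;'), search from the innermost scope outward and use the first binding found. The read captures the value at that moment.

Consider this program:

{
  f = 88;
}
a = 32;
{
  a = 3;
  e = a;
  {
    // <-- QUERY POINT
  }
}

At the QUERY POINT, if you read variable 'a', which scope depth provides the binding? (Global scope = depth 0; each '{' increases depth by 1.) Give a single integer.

Answer: 1

Derivation:
Step 1: enter scope (depth=1)
Step 2: declare f=88 at depth 1
Step 3: exit scope (depth=0)
Step 4: declare a=32 at depth 0
Step 5: enter scope (depth=1)
Step 6: declare a=3 at depth 1
Step 7: declare e=(read a)=3 at depth 1
Step 8: enter scope (depth=2)
Visible at query point: a=3 e=3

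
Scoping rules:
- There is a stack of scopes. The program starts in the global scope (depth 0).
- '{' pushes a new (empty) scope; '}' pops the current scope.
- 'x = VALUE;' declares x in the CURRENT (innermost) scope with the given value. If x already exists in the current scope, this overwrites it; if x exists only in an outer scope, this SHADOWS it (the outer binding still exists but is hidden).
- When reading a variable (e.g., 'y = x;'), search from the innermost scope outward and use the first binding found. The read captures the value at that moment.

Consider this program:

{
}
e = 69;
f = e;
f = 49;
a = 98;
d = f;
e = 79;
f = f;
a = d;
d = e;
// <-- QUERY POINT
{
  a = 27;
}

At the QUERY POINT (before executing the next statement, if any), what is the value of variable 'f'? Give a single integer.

Step 1: enter scope (depth=1)
Step 2: exit scope (depth=0)
Step 3: declare e=69 at depth 0
Step 4: declare f=(read e)=69 at depth 0
Step 5: declare f=49 at depth 0
Step 6: declare a=98 at depth 0
Step 7: declare d=(read f)=49 at depth 0
Step 8: declare e=79 at depth 0
Step 9: declare f=(read f)=49 at depth 0
Step 10: declare a=(read d)=49 at depth 0
Step 11: declare d=(read e)=79 at depth 0
Visible at query point: a=49 d=79 e=79 f=49

Answer: 49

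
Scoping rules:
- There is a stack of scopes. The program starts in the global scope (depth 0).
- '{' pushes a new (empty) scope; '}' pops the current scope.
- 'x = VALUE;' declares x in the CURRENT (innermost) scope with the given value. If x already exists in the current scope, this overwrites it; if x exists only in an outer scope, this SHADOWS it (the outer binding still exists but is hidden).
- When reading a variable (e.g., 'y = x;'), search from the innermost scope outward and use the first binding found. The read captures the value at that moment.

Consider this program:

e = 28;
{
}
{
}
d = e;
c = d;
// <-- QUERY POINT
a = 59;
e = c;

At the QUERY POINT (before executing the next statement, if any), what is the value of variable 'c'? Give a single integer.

Answer: 28

Derivation:
Step 1: declare e=28 at depth 0
Step 2: enter scope (depth=1)
Step 3: exit scope (depth=0)
Step 4: enter scope (depth=1)
Step 5: exit scope (depth=0)
Step 6: declare d=(read e)=28 at depth 0
Step 7: declare c=(read d)=28 at depth 0
Visible at query point: c=28 d=28 e=28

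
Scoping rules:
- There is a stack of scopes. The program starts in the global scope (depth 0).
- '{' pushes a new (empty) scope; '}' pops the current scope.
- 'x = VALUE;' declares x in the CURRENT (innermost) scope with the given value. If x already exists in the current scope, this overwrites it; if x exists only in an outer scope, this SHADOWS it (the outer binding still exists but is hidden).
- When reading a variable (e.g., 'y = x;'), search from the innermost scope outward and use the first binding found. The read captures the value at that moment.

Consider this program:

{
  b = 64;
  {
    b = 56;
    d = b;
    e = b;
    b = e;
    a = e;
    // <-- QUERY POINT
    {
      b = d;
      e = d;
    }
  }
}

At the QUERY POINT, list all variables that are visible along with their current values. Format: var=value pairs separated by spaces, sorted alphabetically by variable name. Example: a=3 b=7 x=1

Step 1: enter scope (depth=1)
Step 2: declare b=64 at depth 1
Step 3: enter scope (depth=2)
Step 4: declare b=56 at depth 2
Step 5: declare d=(read b)=56 at depth 2
Step 6: declare e=(read b)=56 at depth 2
Step 7: declare b=(read e)=56 at depth 2
Step 8: declare a=(read e)=56 at depth 2
Visible at query point: a=56 b=56 d=56 e=56

Answer: a=56 b=56 d=56 e=56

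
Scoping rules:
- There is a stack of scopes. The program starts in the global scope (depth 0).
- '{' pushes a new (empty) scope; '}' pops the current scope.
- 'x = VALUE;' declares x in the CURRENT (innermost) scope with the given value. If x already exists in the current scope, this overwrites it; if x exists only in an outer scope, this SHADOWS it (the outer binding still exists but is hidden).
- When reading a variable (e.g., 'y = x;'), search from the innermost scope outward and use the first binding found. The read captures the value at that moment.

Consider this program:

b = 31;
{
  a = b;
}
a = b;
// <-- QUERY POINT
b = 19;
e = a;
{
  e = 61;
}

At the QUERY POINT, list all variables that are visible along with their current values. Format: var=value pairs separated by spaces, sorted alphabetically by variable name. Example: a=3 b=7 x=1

Step 1: declare b=31 at depth 0
Step 2: enter scope (depth=1)
Step 3: declare a=(read b)=31 at depth 1
Step 4: exit scope (depth=0)
Step 5: declare a=(read b)=31 at depth 0
Visible at query point: a=31 b=31

Answer: a=31 b=31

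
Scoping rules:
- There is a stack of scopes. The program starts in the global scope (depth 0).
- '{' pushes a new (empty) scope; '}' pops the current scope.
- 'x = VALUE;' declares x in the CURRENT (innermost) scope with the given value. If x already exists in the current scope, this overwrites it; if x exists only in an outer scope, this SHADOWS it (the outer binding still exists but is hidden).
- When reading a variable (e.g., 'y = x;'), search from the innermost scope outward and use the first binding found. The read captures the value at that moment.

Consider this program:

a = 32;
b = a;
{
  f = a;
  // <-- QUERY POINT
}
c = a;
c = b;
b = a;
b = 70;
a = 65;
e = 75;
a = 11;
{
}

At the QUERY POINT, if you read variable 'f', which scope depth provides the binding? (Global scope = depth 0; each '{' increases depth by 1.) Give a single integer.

Step 1: declare a=32 at depth 0
Step 2: declare b=(read a)=32 at depth 0
Step 3: enter scope (depth=1)
Step 4: declare f=(read a)=32 at depth 1
Visible at query point: a=32 b=32 f=32

Answer: 1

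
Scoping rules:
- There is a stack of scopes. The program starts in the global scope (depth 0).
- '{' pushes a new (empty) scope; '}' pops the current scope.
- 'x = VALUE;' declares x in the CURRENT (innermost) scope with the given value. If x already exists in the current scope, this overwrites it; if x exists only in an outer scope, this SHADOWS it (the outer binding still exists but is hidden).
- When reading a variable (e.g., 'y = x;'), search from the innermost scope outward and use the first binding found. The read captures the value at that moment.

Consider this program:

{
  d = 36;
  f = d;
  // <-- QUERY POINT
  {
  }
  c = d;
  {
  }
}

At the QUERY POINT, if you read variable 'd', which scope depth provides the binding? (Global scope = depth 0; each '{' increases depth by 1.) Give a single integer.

Answer: 1

Derivation:
Step 1: enter scope (depth=1)
Step 2: declare d=36 at depth 1
Step 3: declare f=(read d)=36 at depth 1
Visible at query point: d=36 f=36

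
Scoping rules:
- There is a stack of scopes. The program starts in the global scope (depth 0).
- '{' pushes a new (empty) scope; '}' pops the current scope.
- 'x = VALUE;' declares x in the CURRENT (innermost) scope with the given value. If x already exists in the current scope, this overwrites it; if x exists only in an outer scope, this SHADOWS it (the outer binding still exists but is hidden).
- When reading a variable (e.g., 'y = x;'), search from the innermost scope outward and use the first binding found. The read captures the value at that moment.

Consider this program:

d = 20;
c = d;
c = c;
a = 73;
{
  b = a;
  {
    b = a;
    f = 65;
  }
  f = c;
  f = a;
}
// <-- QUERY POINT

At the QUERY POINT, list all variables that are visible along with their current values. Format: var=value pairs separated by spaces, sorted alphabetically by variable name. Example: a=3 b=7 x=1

Answer: a=73 c=20 d=20

Derivation:
Step 1: declare d=20 at depth 0
Step 2: declare c=(read d)=20 at depth 0
Step 3: declare c=(read c)=20 at depth 0
Step 4: declare a=73 at depth 0
Step 5: enter scope (depth=1)
Step 6: declare b=(read a)=73 at depth 1
Step 7: enter scope (depth=2)
Step 8: declare b=(read a)=73 at depth 2
Step 9: declare f=65 at depth 2
Step 10: exit scope (depth=1)
Step 11: declare f=(read c)=20 at depth 1
Step 12: declare f=(read a)=73 at depth 1
Step 13: exit scope (depth=0)
Visible at query point: a=73 c=20 d=20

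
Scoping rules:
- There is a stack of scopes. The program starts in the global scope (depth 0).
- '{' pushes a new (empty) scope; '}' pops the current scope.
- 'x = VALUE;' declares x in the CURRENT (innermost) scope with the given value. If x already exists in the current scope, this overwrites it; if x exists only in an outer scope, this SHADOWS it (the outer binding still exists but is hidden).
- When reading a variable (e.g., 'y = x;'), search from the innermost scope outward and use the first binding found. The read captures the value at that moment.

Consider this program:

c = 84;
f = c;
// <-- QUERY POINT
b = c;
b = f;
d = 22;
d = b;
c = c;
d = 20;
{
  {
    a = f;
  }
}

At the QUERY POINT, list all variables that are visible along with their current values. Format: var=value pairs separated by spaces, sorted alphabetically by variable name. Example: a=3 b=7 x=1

Step 1: declare c=84 at depth 0
Step 2: declare f=(read c)=84 at depth 0
Visible at query point: c=84 f=84

Answer: c=84 f=84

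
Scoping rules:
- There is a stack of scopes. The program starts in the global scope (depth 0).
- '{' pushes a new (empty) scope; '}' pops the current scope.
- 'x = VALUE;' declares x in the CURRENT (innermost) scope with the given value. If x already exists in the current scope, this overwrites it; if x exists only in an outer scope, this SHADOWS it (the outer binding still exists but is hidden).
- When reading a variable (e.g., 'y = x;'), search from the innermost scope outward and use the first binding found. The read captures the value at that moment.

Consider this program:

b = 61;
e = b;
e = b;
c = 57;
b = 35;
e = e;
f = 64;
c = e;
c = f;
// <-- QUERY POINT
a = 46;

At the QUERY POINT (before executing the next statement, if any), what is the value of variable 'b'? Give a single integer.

Answer: 35

Derivation:
Step 1: declare b=61 at depth 0
Step 2: declare e=(read b)=61 at depth 0
Step 3: declare e=(read b)=61 at depth 0
Step 4: declare c=57 at depth 0
Step 5: declare b=35 at depth 0
Step 6: declare e=(read e)=61 at depth 0
Step 7: declare f=64 at depth 0
Step 8: declare c=(read e)=61 at depth 0
Step 9: declare c=(read f)=64 at depth 0
Visible at query point: b=35 c=64 e=61 f=64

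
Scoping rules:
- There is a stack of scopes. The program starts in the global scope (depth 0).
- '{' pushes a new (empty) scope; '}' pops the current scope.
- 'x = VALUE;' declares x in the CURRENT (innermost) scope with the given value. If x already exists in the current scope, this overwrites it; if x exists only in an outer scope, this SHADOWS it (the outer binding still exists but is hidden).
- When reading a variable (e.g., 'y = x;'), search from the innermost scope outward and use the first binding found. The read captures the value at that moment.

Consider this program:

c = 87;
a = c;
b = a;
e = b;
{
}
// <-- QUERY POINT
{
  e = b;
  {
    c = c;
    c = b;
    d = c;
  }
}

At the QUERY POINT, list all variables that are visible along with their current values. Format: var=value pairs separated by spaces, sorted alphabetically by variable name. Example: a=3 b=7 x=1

Step 1: declare c=87 at depth 0
Step 2: declare a=(read c)=87 at depth 0
Step 3: declare b=(read a)=87 at depth 0
Step 4: declare e=(read b)=87 at depth 0
Step 5: enter scope (depth=1)
Step 6: exit scope (depth=0)
Visible at query point: a=87 b=87 c=87 e=87

Answer: a=87 b=87 c=87 e=87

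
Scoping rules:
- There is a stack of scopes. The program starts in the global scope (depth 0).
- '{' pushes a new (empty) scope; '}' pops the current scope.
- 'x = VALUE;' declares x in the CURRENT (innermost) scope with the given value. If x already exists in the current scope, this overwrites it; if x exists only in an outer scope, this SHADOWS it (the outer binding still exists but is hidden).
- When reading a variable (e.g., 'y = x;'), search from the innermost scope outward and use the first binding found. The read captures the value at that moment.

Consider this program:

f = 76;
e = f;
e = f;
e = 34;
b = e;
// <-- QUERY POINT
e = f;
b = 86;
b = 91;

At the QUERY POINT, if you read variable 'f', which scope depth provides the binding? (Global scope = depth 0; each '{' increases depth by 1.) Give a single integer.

Step 1: declare f=76 at depth 0
Step 2: declare e=(read f)=76 at depth 0
Step 3: declare e=(read f)=76 at depth 0
Step 4: declare e=34 at depth 0
Step 5: declare b=(read e)=34 at depth 0
Visible at query point: b=34 e=34 f=76

Answer: 0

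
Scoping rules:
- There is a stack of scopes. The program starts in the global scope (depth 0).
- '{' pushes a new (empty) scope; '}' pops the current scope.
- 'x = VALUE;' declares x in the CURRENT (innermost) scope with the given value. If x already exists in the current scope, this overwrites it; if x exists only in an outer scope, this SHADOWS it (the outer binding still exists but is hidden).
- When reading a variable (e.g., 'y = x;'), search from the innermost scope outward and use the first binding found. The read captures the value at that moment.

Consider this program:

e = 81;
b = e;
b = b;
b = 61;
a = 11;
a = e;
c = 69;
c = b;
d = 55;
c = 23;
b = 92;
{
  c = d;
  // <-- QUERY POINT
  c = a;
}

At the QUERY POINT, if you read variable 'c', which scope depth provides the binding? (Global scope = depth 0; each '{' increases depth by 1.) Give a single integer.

Step 1: declare e=81 at depth 0
Step 2: declare b=(read e)=81 at depth 0
Step 3: declare b=(read b)=81 at depth 0
Step 4: declare b=61 at depth 0
Step 5: declare a=11 at depth 0
Step 6: declare a=(read e)=81 at depth 0
Step 7: declare c=69 at depth 0
Step 8: declare c=(read b)=61 at depth 0
Step 9: declare d=55 at depth 0
Step 10: declare c=23 at depth 0
Step 11: declare b=92 at depth 0
Step 12: enter scope (depth=1)
Step 13: declare c=(read d)=55 at depth 1
Visible at query point: a=81 b=92 c=55 d=55 e=81

Answer: 1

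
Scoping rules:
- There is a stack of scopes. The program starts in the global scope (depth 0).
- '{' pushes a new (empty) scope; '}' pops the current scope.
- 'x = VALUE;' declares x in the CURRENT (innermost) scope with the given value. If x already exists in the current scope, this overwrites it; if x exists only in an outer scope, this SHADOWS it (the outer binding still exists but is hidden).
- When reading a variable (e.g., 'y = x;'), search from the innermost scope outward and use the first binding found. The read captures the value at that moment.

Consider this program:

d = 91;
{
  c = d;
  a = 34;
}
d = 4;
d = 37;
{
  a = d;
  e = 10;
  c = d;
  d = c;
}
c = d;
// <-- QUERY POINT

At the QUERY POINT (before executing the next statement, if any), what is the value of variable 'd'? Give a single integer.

Answer: 37

Derivation:
Step 1: declare d=91 at depth 0
Step 2: enter scope (depth=1)
Step 3: declare c=(read d)=91 at depth 1
Step 4: declare a=34 at depth 1
Step 5: exit scope (depth=0)
Step 6: declare d=4 at depth 0
Step 7: declare d=37 at depth 0
Step 8: enter scope (depth=1)
Step 9: declare a=(read d)=37 at depth 1
Step 10: declare e=10 at depth 1
Step 11: declare c=(read d)=37 at depth 1
Step 12: declare d=(read c)=37 at depth 1
Step 13: exit scope (depth=0)
Step 14: declare c=(read d)=37 at depth 0
Visible at query point: c=37 d=37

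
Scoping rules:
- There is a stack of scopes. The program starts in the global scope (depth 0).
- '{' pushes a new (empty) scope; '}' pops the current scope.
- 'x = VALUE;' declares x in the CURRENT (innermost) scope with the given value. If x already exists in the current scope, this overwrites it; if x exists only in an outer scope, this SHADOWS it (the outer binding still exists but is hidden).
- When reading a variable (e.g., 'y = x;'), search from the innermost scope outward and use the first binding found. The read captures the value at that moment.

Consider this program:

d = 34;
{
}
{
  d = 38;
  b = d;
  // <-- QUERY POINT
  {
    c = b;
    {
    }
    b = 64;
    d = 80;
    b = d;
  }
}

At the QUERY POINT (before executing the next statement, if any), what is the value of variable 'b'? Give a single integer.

Answer: 38

Derivation:
Step 1: declare d=34 at depth 0
Step 2: enter scope (depth=1)
Step 3: exit scope (depth=0)
Step 4: enter scope (depth=1)
Step 5: declare d=38 at depth 1
Step 6: declare b=(read d)=38 at depth 1
Visible at query point: b=38 d=38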